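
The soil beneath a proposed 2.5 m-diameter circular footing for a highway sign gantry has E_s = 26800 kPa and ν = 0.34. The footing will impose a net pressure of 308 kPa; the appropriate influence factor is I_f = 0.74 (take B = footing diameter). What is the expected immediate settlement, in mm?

Immediate (elastic) settlement: S_e = q·B·(1−ν²)/E_s · I_f.
S_e = 308 × 2.5 × (1 − 0.34²) / 26800 × 0.74
    = 308 × 2.5 × 0.8844 / 26800 × 0.74
    = 0.0188 m = 18.8 mm

S_e ≈ 18.8 mm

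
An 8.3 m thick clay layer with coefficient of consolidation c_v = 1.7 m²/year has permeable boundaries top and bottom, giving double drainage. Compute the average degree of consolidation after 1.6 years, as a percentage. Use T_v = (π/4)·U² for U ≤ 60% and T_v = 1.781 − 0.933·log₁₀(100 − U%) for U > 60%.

Drainage path length: H_d = H/2 = 4.15 m (double drainage).
T_v = c_v·t/H_d² = 1.7×1.6/4.15² = 0.15793.
T_v = 0.15793 corresponds to the U ≤ 60% branch:
U = √(4T_v/π) = 0.4484

U ≈ 44.8 %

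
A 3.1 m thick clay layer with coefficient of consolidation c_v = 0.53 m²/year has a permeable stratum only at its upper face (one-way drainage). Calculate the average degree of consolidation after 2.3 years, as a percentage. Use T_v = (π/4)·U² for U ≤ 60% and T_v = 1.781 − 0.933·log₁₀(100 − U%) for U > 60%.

Drainage path length: H_d = H = 3.1 m (single drainage).
T_v = c_v·t/H_d² = 0.53×2.3/3.1² = 0.12685.
T_v = 0.12685 corresponds to the U ≤ 60% branch:
U = √(4T_v/π) = 0.4019

U ≈ 40.2 %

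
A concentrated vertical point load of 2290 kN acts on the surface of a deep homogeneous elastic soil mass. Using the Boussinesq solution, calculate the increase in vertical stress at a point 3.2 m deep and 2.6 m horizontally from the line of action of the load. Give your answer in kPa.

Δσ_z ≈ 30.1 kPa

Boussinesq vertical stress below a point load on an elastic half-space:
Δσ_z = 3P/(2πz²) · [1 + (r/z)²]^(−5/2)
r/z = 2.6/3.2 = 0.8125; [1+(r/z)²]^(−5/2) = 0.2816.
Δσ_z = 3×2290/(2π×3.2²) × 0.2816 = 106.78 × 0.2816 = 30.07 kPa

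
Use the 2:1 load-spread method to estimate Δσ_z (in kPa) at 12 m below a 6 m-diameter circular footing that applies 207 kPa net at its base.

By the 2:1 method the load spreads at 1 horizontal : 2 vertical, so at depth z the loaded area has grown by z in each plan dimension:
Δσ ≈ qD²/(D+z)² = 207×6²/(6+12)² = 23 kPa

Δσ_z ≈ 23 kPa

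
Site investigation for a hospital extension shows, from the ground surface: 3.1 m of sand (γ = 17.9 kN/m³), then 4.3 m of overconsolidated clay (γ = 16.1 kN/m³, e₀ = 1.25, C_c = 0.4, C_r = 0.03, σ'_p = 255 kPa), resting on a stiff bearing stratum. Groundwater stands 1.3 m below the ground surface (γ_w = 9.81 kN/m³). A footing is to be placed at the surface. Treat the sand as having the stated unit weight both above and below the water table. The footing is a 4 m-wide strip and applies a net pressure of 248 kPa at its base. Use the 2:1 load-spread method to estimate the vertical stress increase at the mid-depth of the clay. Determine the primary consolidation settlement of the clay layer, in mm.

Mid-depth of clay below the ground surface: z = 3.1 + 4.3/2 = 5.25 m.
Total vertical stress at mid-clay: σ_v = 17.9×3.1 + 16.1×2.15 = 90.105 kPa.
Pore pressure: u = 9.81×(5.25 − 1.3) = 38.75 kPa.
Initial effective stress: σ'_0 = σ_v − u = 90.105 − 38.75 = 51.355 kPa.
Stress increase at mid-clay by the 2:1 spreading method:
Δσ = qB/(B+z) = 248×4/(4+5.25) = 107.24 kPa
Final effective stress: σ'_f = 51.355 + 107.24 = 158.59 kPa.
σ'_f = 158.59 ≤ σ'_p = 255 kPa, so the clay remains overconsolidated and only the recompression index applies:
S_c = C_r·H/(1+e₀)·log₁₀(σ'_f/σ'_0) = 0.03×4.3/2.25×log₁₀(158.59/51.355)
    = 0.057333 × 0.48969 = 0.02808 m

S_c ≈ 28.1 mm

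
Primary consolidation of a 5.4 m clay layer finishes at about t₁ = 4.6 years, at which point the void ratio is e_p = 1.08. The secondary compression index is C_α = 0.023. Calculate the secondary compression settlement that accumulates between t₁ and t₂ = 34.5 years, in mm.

S_s ≈ 52.3 mm

Secondary compression: S_s = C_α·H/(1+e_p)·log₁₀(t₂/t₁)
S_s = 0.023×5.4/(1+1.08)×log₁₀(34.5/4.6)
    = 0.05971 × 0.8751 = 0.05225 m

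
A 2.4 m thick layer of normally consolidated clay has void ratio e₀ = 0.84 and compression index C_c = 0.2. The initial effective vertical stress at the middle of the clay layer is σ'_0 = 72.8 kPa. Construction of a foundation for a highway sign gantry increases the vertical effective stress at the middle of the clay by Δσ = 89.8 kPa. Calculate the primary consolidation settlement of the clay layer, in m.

S_c ≈ 0.091 m

Final effective stress: σ'_f = σ'_0 + Δσ = 72.8 + 89.8 = 162.6 kPa.
Normally consolidated clay, so the full stress increment lies on the virgin compression line:
S_c = C_c·H/(1+e₀)·log₁₀(σ'_f/σ'_0) = 0.2×2.4/(1+0.84)×log₁₀(162.6/72.8)
    = 0.26087 × 0.34899 = 0.09104 m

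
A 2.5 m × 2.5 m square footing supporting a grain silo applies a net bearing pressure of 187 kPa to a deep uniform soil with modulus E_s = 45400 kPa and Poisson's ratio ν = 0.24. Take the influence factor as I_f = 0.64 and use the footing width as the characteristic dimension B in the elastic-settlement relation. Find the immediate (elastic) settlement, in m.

S_e ≈ 0.00621 m

Immediate (elastic) settlement: S_e = q·B·(1−ν²)/E_s · I_f.
S_e = 187 × 2.5 × (1 − 0.24²) / 45400 × 0.64
    = 187 × 2.5 × 0.9424 / 45400 × 0.64
    = 0.006211 m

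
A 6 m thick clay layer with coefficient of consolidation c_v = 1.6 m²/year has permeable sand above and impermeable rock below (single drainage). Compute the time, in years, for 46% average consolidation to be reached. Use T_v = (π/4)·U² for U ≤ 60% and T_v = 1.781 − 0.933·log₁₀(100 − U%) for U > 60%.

t ≈ 3.74 years

Drainage path length: H_d = H = 6 m (single drainage).
U ≤ 60%: T_v = (π/4)·U² = (π/4)×0.46² = 0.16619.
t = T_v·H_d²/c_v = 0.16619×6²/1.6 = 3.739 years.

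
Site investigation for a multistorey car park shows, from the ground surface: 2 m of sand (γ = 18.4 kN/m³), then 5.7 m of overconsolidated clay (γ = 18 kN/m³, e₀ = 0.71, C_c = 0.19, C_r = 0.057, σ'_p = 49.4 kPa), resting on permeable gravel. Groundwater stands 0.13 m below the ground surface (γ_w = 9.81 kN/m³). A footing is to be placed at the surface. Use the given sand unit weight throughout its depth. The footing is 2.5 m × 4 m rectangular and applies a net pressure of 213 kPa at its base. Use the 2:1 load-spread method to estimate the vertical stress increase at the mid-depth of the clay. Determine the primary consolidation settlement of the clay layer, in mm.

Mid-depth of clay below the ground surface: z = 2 + 5.7/2 = 4.85 m.
Total vertical stress at mid-clay: σ_v = 18.4×2 + 18×2.85 = 88.1 kPa.
Pore pressure: u = 9.81×(4.85 − 0.13) = 46.303 kPa.
Initial effective stress: σ'_0 = σ_v − u = 88.1 − 46.303 = 41.797 kPa.
Stress increase at mid-clay by the 2:1 spreading method:
Δσ = qBL/((B+z)(L+z)) = 213×2.5×4/((2.5+4.85)(4+4.85)) = 32.745 kPa
Final effective stress: σ'_f = 41.797 + 32.745 = 74.542 kPa.
σ'_f = 74.542 > σ'_p = 49.4 kPa, so the stress path crosses the preconsolidation pressure — recompression up to σ'_p, then virgin compression beyond:
S_c = H/(1+e₀)·[C_r·log₁₀(σ'_p/σ'_0) + C_c·log₁₀(σ'_f/σ'_p)]
    = 5.7/1.71 × [0.057×log₁₀(49.4/41.797) + 0.19×log₁₀(74.542/49.4)]
    = 3.3333 × [0.0041372 + 0.033948] = 0.1269 m

S_c ≈ 127 mm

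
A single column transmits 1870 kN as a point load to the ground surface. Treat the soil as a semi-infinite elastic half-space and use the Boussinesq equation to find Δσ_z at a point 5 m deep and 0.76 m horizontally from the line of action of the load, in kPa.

Δσ_z ≈ 33.7 kPa

Boussinesq vertical stress below a point load on an elastic half-space:
Δσ_z = 3P/(2πz²) · [1 + (r/z)²]^(−5/2)
r/z = 0.76/5 = 0.152; [1+(r/z)²]^(−5/2) = 0.9445.
Δσ_z = 3×1870/(2π×5²) × 0.9445 = 35.714 × 0.9445 = 33.73 kPa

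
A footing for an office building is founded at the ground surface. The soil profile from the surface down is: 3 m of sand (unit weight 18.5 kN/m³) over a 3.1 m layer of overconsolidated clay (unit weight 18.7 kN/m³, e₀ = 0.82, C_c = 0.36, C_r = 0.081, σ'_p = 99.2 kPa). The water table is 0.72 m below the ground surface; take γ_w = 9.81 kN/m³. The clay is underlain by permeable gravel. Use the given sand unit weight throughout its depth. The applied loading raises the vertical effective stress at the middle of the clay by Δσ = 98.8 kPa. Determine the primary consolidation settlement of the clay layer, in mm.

Mid-depth of clay below the ground surface: z = 3 + 3.1/2 = 4.55 m.
Total vertical stress at mid-clay: σ_v = 18.5×3 + 18.7×1.55 = 84.485 kPa.
Pore pressure: u = 9.81×(4.55 − 0.72) = 37.572 kPa.
Initial effective stress: σ'_0 = σ_v − u = 84.485 − 37.572 = 46.913 kPa.
Final effective stress: σ'_f = 46.913 + 98.8 = 145.71 kPa.
σ'_f = 145.71 > σ'_p = 99.2 kPa, so the stress path crosses the preconsolidation pressure — recompression up to σ'_p, then virgin compression beyond:
S_c = H/(1+e₀)·[C_r·log₁₀(σ'_p/σ'_0) + C_c·log₁₀(σ'_f/σ'_p)]
    = 3.1/1.82 × [0.081×log₁₀(99.2/46.913) + 0.36×log₁₀(145.71/99.2)]
    = 1.7033 × [0.026343 + 0.060112] = 0.1473 m

S_c ≈ 147 mm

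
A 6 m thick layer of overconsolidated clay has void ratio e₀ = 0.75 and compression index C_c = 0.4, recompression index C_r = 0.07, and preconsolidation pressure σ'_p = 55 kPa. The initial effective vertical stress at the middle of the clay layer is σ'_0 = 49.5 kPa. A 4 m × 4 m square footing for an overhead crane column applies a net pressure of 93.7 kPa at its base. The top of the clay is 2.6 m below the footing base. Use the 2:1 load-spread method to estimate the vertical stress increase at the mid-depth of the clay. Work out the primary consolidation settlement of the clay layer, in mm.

S_c ≈ 117 mm

Mid-depth of clay below the footing base: z = 2.6 + 6/2 = 5.6 m.
Stress increase at mid-clay by the 2:1 spreading method:
Δσ = qBL/((B+z)(L+z)) = 93.7×4×4/((4+5.6)(4+5.6)) = 16.267 kPa
Final effective stress: σ'_f = 49.5 + 16.267 = 65.767 kPa.
σ'_f = 65.767 > σ'_p = 55 kPa, so the stress path crosses the preconsolidation pressure — recompression up to σ'_p, then virgin compression beyond:
S_c = H/(1+e₀)·[C_r·log₁₀(σ'_p/σ'_0) + C_c·log₁₀(σ'_f/σ'_p)]
    = 6/1.75 × [0.07×log₁₀(55/49.5) + 0.4×log₁₀(65.767/55)]
    = 3.4286 × [0.003203 + 0.031058] = 0.1175 m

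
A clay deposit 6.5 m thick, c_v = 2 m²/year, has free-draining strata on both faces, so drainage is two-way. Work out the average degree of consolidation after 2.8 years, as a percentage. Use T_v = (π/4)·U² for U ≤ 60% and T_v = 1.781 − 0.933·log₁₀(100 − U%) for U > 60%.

Drainage path length: H_d = H/2 = 3.25 m (double drainage).
T_v = c_v·t/H_d² = 2×2.8/3.25² = 0.53018.
T_v = 0.53018 corresponds to the U > 60% branch:
U = 1 − 10^((1.781 − T_v)/0.933)/100 = 0.7809

U ≈ 78.1 %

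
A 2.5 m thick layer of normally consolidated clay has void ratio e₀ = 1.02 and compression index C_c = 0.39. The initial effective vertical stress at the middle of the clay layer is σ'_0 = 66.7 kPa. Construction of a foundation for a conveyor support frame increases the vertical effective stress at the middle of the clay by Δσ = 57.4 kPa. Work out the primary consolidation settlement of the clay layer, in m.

Final effective stress: σ'_f = σ'_0 + Δσ = 66.7 + 57.4 = 124.1 kPa.
Normally consolidated clay, so the full stress increment lies on the virgin compression line:
S_c = C_c·H/(1+e₀)·log₁₀(σ'_f/σ'_0) = 0.39×2.5/(1+1.02)×log₁₀(124.1/66.7)
    = 0.48267 × 0.26965 = 0.1302 m

S_c ≈ 0.13 m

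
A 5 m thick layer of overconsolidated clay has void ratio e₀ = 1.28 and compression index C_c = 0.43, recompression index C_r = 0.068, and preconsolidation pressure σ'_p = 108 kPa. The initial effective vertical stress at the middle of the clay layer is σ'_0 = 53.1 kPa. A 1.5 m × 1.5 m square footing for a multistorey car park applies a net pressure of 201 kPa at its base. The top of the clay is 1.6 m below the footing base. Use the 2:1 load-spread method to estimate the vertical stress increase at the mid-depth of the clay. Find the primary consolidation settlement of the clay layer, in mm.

S_c ≈ 15.6 mm

Mid-depth of clay below the footing base: z = 1.6 + 5/2 = 4.1 m.
Stress increase at mid-clay by the 2:1 spreading method:
Δσ = qBL/((B+z)(L+z)) = 201×1.5×1.5/((1.5+4.1)(1.5+4.1)) = 14.421 kPa
Final effective stress: σ'_f = 53.1 + 14.421 = 67.521 kPa.
σ'_f = 67.521 ≤ σ'_p = 108 kPa, so the clay remains overconsolidated and only the recompression index applies:
S_c = C_r·H/(1+e₀)·log₁₀(σ'_f/σ'_0) = 0.068×5/2.28×log₁₀(67.521/53.1)
    = 0.14912 × 0.10434 = 0.01556 m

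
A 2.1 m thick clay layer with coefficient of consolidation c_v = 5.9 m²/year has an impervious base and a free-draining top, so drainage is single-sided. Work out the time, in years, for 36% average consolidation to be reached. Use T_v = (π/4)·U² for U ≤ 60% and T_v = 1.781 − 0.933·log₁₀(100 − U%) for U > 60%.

t ≈ 0.0761 years

Drainage path length: H_d = H = 2.1 m (single drainage).
U ≤ 60%: T_v = (π/4)·U² = (π/4)×0.36² = 0.10179.
t = T_v·H_d²/c_v = 0.10179×2.1²/5.9 = 0.07608 years.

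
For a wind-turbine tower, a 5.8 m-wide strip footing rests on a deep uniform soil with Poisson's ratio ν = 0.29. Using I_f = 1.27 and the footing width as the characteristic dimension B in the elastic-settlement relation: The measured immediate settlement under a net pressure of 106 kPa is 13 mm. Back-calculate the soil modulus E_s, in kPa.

E_s ≈ 55000 kPa

S_e = q·B·(1−ν²)/E_s · I_f  ⇒  E_s = q·B·(1−ν²)·I_f / S_e.
E_s = 106 × 5.8 × 0.9159 × 1.27 / 0.013 = 55010 kPa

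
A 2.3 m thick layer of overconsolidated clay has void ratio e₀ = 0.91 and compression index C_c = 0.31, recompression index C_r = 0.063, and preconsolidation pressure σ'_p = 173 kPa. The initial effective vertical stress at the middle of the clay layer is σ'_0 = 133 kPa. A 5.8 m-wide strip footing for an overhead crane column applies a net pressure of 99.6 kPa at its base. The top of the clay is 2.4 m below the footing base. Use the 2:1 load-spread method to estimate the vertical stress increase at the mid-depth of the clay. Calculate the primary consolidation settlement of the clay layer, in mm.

Mid-depth of clay below the footing base: z = 2.4 + 2.3/2 = 3.55 m.
Stress increase at mid-clay by the 2:1 spreading method:
Δσ = qB/(B+z) = 99.6×5.8/(5.8+3.55) = 61.784 kPa
Final effective stress: σ'_f = 133 + 61.784 = 194.78 kPa.
σ'_f = 194.78 > σ'_p = 173 kPa, so the stress path crosses the preconsolidation pressure — recompression up to σ'_p, then virgin compression beyond:
S_c = H/(1+e₀)·[C_r·log₁₀(σ'_p/σ'_0) + C_c·log₁₀(σ'_f/σ'_p)]
    = 2.3/1.91 × [0.063×log₁₀(173/133) + 0.31×log₁₀(194.78/173)]
    = 1.2042 × [0.0071943 + 0.015964] = 0.02789 m

S_c ≈ 27.9 mm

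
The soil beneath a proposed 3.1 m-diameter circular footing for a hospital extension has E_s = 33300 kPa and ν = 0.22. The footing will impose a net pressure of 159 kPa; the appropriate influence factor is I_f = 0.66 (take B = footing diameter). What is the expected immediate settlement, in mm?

Immediate (elastic) settlement: S_e = q·B·(1−ν²)/E_s · I_f.
S_e = 159 × 3.1 × (1 − 0.22²) / 33300 × 0.66
    = 159 × 3.1 × 0.9516 / 33300 × 0.66
    = 0.009296 m = 9.296 mm

S_e ≈ 9.3 mm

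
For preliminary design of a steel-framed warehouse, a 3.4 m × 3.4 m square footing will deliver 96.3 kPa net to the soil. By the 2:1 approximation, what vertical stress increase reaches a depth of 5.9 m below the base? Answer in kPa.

By the 2:1 method the load spreads at 1 horizontal : 2 vertical, so at depth z the loaded area has grown by z in each plan dimension:
Δσ = qBL/((B+z)(L+z)) = 96.3×3.4×3.4/((3.4+5.9)(3.4+5.9)) = 12.871 kPa

Δσ_z ≈ 12.9 kPa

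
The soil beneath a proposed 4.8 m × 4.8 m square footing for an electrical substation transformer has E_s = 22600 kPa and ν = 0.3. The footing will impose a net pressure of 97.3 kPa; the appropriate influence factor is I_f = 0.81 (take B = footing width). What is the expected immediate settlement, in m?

Immediate (elastic) settlement: S_e = q·B·(1−ν²)/E_s · I_f.
S_e = 97.3 × 4.8 × (1 − 0.3²) / 22600 × 0.81
    = 97.3 × 4.8 × 0.91 / 22600 × 0.81
    = 0.01523 m

S_e ≈ 0.0152 m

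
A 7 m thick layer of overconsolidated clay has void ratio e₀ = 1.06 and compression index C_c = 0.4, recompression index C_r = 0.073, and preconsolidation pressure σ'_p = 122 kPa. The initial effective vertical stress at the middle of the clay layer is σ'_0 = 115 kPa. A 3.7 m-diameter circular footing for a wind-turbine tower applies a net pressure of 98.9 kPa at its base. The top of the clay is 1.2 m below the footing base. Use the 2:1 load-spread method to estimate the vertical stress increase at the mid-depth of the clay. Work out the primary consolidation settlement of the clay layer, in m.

S_c ≈ 0.0626 m

Mid-depth of clay below the footing base: z = 1.2 + 7/2 = 4.7 m.
Stress increase at mid-clay by the 2:1 spreading method:
Δσ ≈ qD²/(D+z)² = 98.9×3.7²/(3.7+4.7)² = 19.189 kPa
Final effective stress: σ'_f = 115 + 19.189 = 134.19 kPa.
σ'_f = 134.19 > σ'_p = 122 kPa, so the stress path crosses the preconsolidation pressure — recompression up to σ'_p, then virgin compression beyond:
S_c = H/(1+e₀)·[C_r·log₁₀(σ'_p/σ'_0) + C_c·log₁₀(σ'_f/σ'_p)]
    = 7/2.06 × [0.073×log₁₀(122/115) + 0.4×log₁₀(134.19/122)]
    = 3.3981 × [0.0018733 + 0.016544] = 0.06258 m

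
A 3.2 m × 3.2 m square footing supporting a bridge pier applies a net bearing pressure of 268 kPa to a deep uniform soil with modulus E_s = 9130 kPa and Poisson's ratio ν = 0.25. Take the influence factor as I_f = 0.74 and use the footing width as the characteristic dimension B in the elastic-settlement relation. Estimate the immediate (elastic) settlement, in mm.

Immediate (elastic) settlement: S_e = q·B·(1−ν²)/E_s · I_f.
S_e = 268 × 3.2 × (1 − 0.25²) / 9130 × 0.74
    = 268 × 3.2 × 0.9375 / 9130 × 0.74
    = 0.06517 m = 65.17 mm

S_e ≈ 65.2 mm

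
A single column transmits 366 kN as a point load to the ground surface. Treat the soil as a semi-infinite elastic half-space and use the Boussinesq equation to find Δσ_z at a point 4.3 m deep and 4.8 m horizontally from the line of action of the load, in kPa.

Boussinesq vertical stress below a point load on an elastic half-space:
Δσ_z = 3P/(2πz²) · [1 + (r/z)²]^(−5/2)
r/z = 4.8/4.3 = 1.1163; [1+(r/z)²]^(−5/2) = 0.13226.
Δσ_z = 3×366/(2π×4.3²) × 0.13226 = 9.4512 × 0.13226 = 1.25 kPa

Δσ_z ≈ 1.25 kPa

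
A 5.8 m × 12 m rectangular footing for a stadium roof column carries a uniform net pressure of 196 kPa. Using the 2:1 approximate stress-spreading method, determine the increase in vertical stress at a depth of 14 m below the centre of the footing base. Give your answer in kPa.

By the 2:1 method the load spreads at 1 horizontal : 2 vertical, so at depth z the loaded area has grown by z in each plan dimension:
Δσ = qBL/((B+z)(L+z)) = 196×5.8×12/((5.8+14)(12+14)) = 26.499 kPa

Δσ_z ≈ 26.5 kPa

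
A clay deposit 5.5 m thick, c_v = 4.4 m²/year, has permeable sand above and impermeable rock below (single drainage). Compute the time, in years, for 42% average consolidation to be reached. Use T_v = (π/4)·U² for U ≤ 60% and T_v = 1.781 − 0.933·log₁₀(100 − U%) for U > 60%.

t ≈ 0.952 years

Drainage path length: H_d = H = 5.5 m (single drainage).
U ≤ 60%: T_v = (π/4)·U² = (π/4)×0.42² = 0.13854.
t = T_v·H_d²/c_v = 0.13854×5.5²/4.4 = 0.9525 years.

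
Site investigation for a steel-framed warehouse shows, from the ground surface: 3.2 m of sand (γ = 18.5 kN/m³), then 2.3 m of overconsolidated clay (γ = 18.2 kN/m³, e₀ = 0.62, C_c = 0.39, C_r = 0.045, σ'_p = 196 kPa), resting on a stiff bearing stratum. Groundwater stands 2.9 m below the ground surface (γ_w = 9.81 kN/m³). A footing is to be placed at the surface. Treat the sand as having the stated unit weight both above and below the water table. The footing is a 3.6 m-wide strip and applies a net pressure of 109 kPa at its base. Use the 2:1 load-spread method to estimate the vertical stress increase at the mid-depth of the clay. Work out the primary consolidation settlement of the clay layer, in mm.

S_c ≈ 15.5 mm

Mid-depth of clay below the ground surface: z = 3.2 + 2.3/2 = 4.35 m.
Total vertical stress at mid-clay: σ_v = 18.5×3.2 + 18.2×1.15 = 80.13 kPa.
Pore pressure: u = 9.81×(4.35 − 2.9) = 14.225 kPa.
Initial effective stress: σ'_0 = σ_v − u = 80.13 − 14.225 = 65.905 kPa.
Stress increase at mid-clay by the 2:1 spreading method:
Δσ = qB/(B+z) = 109×3.6/(3.6+4.35) = 49.358 kPa
Final effective stress: σ'_f = 65.905 + 49.358 = 115.26 kPa.
σ'_f = 115.26 ≤ σ'_p = 196 kPa, so the clay remains overconsolidated and only the recompression index applies:
S_c = C_r·H/(1+e₀)·log₁₀(σ'_f/σ'_0) = 0.045×2.3/1.62×log₁₀(115.26/65.905)
    = 0.063891 × 0.24276 = 0.01551 m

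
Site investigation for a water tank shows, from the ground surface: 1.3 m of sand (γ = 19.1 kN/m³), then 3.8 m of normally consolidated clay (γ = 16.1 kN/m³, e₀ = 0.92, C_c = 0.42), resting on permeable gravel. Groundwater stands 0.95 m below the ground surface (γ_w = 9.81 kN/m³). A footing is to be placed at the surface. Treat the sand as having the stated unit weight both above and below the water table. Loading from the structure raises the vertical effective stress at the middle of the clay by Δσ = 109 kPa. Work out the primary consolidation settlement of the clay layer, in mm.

S_c ≈ 524 mm

Mid-depth of clay below the ground surface: z = 1.3 + 3.8/2 = 3.2 m.
Total vertical stress at mid-clay: σ_v = 19.1×1.3 + 16.1×1.9 = 55.42 kPa.
Pore pressure: u = 9.81×(3.2 − 0.95) = 22.073 kPa.
Initial effective stress: σ'_0 = σ_v − u = 55.42 − 22.073 = 33.347 kPa.
Final effective stress: σ'_f = σ'_0 + Δσ = 33.347 + 109 = 142.35 kPa.
Normally consolidated clay, so the full stress increment lies on the virgin compression line:
S_c = C_c·H/(1+e₀)·log₁₀(σ'_f/σ'_0) = 0.42×3.8/(1+0.92)×log₁₀(142.35/33.347)
    = 0.83125 × 0.6303 = 0.5239 m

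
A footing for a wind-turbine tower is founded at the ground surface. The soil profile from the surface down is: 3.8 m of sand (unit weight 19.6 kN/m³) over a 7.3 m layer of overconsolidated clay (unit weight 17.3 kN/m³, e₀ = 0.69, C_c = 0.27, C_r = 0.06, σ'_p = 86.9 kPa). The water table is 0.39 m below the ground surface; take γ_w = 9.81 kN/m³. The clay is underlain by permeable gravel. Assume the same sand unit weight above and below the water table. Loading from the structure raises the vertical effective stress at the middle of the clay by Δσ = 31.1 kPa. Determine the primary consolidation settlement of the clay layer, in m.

Mid-depth of clay below the ground surface: z = 3.8 + 7.3/2 = 7.45 m.
Total vertical stress at mid-clay: σ_v = 19.6×3.8 + 17.3×3.65 = 137.62 kPa.
Pore pressure: u = 9.81×(7.45 − 0.39) = 69.259 kPa.
Initial effective stress: σ'_0 = σ_v − u = 137.62 − 69.259 = 68.361 kPa.
Final effective stress: σ'_f = 68.361 + 31.1 = 99.461 kPa.
σ'_f = 99.461 > σ'_p = 86.9 kPa, so the stress path crosses the preconsolidation pressure — recompression up to σ'_p, then virgin compression beyond:
S_c = H/(1+e₀)·[C_r·log₁₀(σ'_p/σ'_0) + C_c·log₁₀(σ'_f/σ'_p)]
    = 7.3/1.69 × [0.06×log₁₀(86.9/68.361) + 0.27×log₁₀(99.461/86.9)]
    = 4.3195 × [0.0062527 + 0.015831] = 0.09539 m

S_c ≈ 0.0954 m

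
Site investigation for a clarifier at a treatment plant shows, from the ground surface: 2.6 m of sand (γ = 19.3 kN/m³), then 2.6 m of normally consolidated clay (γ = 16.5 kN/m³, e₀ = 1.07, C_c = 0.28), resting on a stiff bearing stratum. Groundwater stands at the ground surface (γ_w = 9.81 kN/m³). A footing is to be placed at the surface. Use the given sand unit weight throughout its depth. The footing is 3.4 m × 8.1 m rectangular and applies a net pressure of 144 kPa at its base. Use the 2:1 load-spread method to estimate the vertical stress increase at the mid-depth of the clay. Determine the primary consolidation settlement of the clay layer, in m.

S_c ≈ 0.131 m

Mid-depth of clay below the ground surface: z = 2.6 + 2.6/2 = 3.9 m.
Total vertical stress at mid-clay: σ_v = 19.3×2.6 + 16.5×1.3 = 71.63 kPa.
Pore pressure: u = 9.81×(3.9 − 0) = 38.259 kPa.
Initial effective stress: σ'_0 = σ_v − u = 71.63 − 38.259 = 33.371 kPa.
Stress increase at mid-clay by the 2:1 spreading method:
Δσ = qBL/((B+z)(L+z)) = 144×3.4×8.1/((3.4+3.9)(8.1+3.9)) = 45.271 kPa
Final effective stress: σ'_f = σ'_0 + Δσ = 33.371 + 45.271 = 78.642 kPa.
Normally consolidated clay, so the full stress increment lies on the virgin compression line:
S_c = C_c·H/(1+e₀)·log₁₀(σ'_f/σ'_0) = 0.28×2.6/(1+1.07)×log₁₀(78.642/33.371)
    = 0.35169 × 0.37229 = 0.1309 m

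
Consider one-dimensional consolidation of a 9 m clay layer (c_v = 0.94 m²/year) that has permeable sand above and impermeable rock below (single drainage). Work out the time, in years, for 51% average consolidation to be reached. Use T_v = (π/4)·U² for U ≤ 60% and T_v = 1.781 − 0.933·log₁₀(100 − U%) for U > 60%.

t ≈ 17.6 years

Drainage path length: H_d = H = 9 m (single drainage).
U ≤ 60%: T_v = (π/4)·U² = (π/4)×0.51² = 0.20428.
t = T_v·H_d²/c_v = 0.20428×9²/0.94 = 17.6 years.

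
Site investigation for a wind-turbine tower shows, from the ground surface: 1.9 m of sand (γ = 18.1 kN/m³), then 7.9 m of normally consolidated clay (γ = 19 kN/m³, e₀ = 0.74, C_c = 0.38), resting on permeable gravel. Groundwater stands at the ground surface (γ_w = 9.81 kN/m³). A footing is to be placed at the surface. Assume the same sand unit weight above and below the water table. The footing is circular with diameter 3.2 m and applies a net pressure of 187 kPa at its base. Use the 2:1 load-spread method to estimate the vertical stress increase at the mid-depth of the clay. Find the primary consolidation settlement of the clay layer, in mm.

S_c ≈ 278 mm

Mid-depth of clay below the ground surface: z = 1.9 + 7.9/2 = 5.85 m.
Total vertical stress at mid-clay: σ_v = 18.1×1.9 + 19×3.95 = 109.44 kPa.
Pore pressure: u = 9.81×(5.85 − 0) = 57.389 kPa.
Initial effective stress: σ'_0 = σ_v − u = 109.44 − 57.389 = 52.051 kPa.
Stress increase at mid-clay by the 2:1 spreading method:
Δσ ≈ qD²/(D+z)² = 187×3.2²/(3.2+5.85)² = 23.38 kPa
Final effective stress: σ'_f = σ'_0 + Δσ = 52.051 + 23.38 = 75.431 kPa.
Normally consolidated clay, so the full stress increment lies on the virgin compression line:
S_c = C_c·H/(1+e₀)·log₁₀(σ'_f/σ'_0) = 0.38×7.9/(1+0.74)×log₁₀(75.431/52.051)
    = 1.7253 × 0.16112 = 0.278 m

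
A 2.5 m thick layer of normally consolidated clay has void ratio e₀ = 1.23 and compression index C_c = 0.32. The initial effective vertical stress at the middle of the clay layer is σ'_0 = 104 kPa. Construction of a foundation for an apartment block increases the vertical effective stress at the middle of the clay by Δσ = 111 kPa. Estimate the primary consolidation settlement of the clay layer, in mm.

S_c ≈ 113 mm

Final effective stress: σ'_f = σ'_0 + Δσ = 104 + 111 = 215 kPa.
Normally consolidated clay, so the full stress increment lies on the virgin compression line:
S_c = C_c·H/(1+e₀)·log₁₀(σ'_f/σ'_0) = 0.32×2.5/(1+1.23)×log₁₀(215/104)
    = 0.35874 × 0.31541 = 0.1132 m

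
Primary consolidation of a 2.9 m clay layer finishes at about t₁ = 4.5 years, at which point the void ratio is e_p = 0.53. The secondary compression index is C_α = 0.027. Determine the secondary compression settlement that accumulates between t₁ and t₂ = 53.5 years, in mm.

S_s ≈ 55 mm

Secondary compression: S_s = C_α·H/(1+e_p)·log₁₀(t₂/t₁)
S_s = 0.027×2.9/(1+0.53)×log₁₀(53.5/4.5)
    = 0.05118 × 1.075 = 0.05502 m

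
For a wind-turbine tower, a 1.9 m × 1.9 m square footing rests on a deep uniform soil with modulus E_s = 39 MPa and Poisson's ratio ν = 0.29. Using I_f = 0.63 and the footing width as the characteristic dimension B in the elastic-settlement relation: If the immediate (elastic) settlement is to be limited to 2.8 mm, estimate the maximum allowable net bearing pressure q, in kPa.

q ≈ 99.6 kPa

E_s = 39 MPa = 39000 kPa.
S_e = q·B·(1−ν²)/E_s · I_f  ⇒  q = S_e·E_s / (B·(1−ν²)·I_f).
q = 0.0028 × 39000 / (1.9 × 0.9159 × 0.63) = 99.6 kPa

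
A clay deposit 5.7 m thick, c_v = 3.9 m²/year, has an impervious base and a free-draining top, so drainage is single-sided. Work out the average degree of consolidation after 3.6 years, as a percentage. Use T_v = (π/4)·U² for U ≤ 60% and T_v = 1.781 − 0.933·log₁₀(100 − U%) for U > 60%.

Drainage path length: H_d = H = 5.7 m (single drainage).
T_v = c_v·t/H_d² = 3.9×3.6/5.7² = 0.43213.
T_v = 0.43213 corresponds to the U > 60% branch:
U = 1 − 10^((1.781 − T_v)/0.933)/100 = 0.7209

U ≈ 72.1 %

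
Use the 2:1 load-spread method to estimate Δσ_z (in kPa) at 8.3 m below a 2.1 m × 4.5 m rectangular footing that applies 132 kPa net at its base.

By the 2:1 method the load spreads at 1 horizontal : 2 vertical, so at depth z the loaded area has grown by z in each plan dimension:
Δσ = qBL/((B+z)(L+z)) = 132×2.1×4.5/((2.1+8.3)(4.5+8.3)) = 9.3705 kPa

Δσ_z ≈ 9.37 kPa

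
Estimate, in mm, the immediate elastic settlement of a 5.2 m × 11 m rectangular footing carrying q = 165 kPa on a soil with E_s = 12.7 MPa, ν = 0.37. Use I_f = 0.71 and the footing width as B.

S_e ≈ 41.4 mm

Immediate (elastic) settlement: S_e = q·B·(1−ν²)/E_s · I_f.
E_s = 12.7 MPa = 12700 kPa.
S_e = 165 × 5.2 × (1 − 0.37²) / 12700 × 0.71
    = 165 × 5.2 × 0.8631 / 12700 × 0.71
    = 0.0414 m = 41.4 mm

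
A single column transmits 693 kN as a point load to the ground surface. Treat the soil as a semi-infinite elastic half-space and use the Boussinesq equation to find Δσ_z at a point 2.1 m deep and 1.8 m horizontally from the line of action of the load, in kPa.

Δσ_z ≈ 18.9 kPa

Boussinesq vertical stress below a point load on an elastic half-space:
Δσ_z = 3P/(2πz²) · [1 + (r/z)²]^(−5/2)
r/z = 1.8/2.1 = 0.85714; [1+(r/z)²]^(−5/2) = 0.25231.
Δσ_z = 3×693/(2π×2.1²) × 0.25231 = 75.03 × 0.25231 = 18.93 kPa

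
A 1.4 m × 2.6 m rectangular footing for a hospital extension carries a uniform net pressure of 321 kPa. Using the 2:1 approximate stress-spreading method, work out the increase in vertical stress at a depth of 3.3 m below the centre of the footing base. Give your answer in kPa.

By the 2:1 method the load spreads at 1 horizontal : 2 vertical, so at depth z the loaded area has grown by z in each plan dimension:
Δσ = qBL/((B+z)(L+z)) = 321×1.4×2.6/((1.4+3.3)(2.6+3.3)) = 42.136 kPa

Δσ_z ≈ 42.1 kPa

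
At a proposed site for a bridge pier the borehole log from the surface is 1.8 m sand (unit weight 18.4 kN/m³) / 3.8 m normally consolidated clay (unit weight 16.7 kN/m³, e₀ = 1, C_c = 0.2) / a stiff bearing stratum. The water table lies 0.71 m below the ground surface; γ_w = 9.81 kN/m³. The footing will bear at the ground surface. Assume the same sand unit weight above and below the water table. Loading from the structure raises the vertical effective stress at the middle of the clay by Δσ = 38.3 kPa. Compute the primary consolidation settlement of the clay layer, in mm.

S_c ≈ 121 mm

Mid-depth of clay below the ground surface: z = 1.8 + 3.8/2 = 3.7 m.
Total vertical stress at mid-clay: σ_v = 18.4×1.8 + 16.7×1.9 = 64.85 kPa.
Pore pressure: u = 9.81×(3.7 − 0.71) = 29.332 kPa.
Initial effective stress: σ'_0 = σ_v − u = 64.85 − 29.332 = 35.518 kPa.
Final effective stress: σ'_f = σ'_0 + Δσ = 35.518 + 38.3 = 73.818 kPa.
Normally consolidated clay, so the full stress increment lies on the virgin compression line:
S_c = C_c·H/(1+e₀)·log₁₀(σ'_f/σ'_0) = 0.2×3.8/(1+1)×log₁₀(73.818/35.518)
    = 0.38 × 0.31771 = 0.1207 m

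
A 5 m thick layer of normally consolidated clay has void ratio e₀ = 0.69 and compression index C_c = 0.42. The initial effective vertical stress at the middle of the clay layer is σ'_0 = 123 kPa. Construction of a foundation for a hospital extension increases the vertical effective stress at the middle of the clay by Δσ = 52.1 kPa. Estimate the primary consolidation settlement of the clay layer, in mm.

Final effective stress: σ'_f = σ'_0 + Δσ = 123 + 52.1 = 175.1 kPa.
Normally consolidated clay, so the full stress increment lies on the virgin compression line:
S_c = C_c·H/(1+e₀)·log₁₀(σ'_f/σ'_0) = 0.42×5/(1+0.69)×log₁₀(175.1/123)
    = 1.2426 × 0.15338 = 0.1906 m

S_c ≈ 191 mm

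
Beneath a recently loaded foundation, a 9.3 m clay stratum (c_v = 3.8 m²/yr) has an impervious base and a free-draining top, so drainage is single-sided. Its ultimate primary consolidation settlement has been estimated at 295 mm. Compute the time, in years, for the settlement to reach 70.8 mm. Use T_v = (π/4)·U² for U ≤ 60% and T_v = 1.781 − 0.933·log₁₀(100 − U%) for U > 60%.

Drainage path length: H_d = H = 9.3 m (single drainage).
U = S(t)/S_ult = 70.8/295 = 0.24.
U ≤ 60%: T_v = (π/4)·U² = (π/4)×0.24² = 0.045239.
t = T_v·H_d²/c_v = 0.045239×9.3²/3.8 = 1.03 years.

t ≈ 1.03 years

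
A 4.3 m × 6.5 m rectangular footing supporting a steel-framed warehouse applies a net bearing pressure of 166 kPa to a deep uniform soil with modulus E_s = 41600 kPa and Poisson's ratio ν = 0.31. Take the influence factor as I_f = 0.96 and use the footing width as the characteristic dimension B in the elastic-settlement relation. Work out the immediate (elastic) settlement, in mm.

S_e ≈ 14.9 mm

Immediate (elastic) settlement: S_e = q·B·(1−ν²)/E_s · I_f.
S_e = 166 × 4.3 × (1 − 0.31²) / 41600 × 0.96
    = 166 × 4.3 × 0.9039 / 41600 × 0.96
    = 0.01489 m = 14.89 mm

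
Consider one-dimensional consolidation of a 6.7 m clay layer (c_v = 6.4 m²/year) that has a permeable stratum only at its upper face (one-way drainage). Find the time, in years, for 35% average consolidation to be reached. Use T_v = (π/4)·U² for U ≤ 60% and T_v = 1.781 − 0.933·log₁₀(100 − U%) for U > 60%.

Drainage path length: H_d = H = 6.7 m (single drainage).
U ≤ 60%: T_v = (π/4)·U² = (π/4)×0.35² = 0.096211.
t = T_v·H_d²/c_v = 0.096211×6.7²/6.4 = 0.6748 years.

t ≈ 0.675 years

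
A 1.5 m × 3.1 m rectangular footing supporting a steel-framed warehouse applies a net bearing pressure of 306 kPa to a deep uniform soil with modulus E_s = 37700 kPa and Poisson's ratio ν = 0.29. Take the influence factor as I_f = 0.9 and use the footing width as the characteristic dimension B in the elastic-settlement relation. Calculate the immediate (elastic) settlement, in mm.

S_e ≈ 10 mm

Immediate (elastic) settlement: S_e = q·B·(1−ν²)/E_s · I_f.
S_e = 306 × 1.5 × (1 − 0.29²) / 37700 × 0.9
    = 306 × 1.5 × 0.9159 / 37700 × 0.9
    = 0.01004 m = 10.04 mm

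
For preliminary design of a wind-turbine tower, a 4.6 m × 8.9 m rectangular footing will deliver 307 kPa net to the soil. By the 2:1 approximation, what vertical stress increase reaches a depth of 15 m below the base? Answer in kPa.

By the 2:1 method the load spreads at 1 horizontal : 2 vertical, so at depth z the loaded area has grown by z in each plan dimension:
Δσ = qBL/((B+z)(L+z)) = 307×4.6×8.9/((4.6+15)(8.9+15)) = 26.831 kPa

Δσ_z ≈ 26.8 kPa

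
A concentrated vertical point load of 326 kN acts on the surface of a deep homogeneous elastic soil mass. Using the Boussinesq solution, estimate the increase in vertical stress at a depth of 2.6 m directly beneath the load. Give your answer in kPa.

Δσ_z ≈ 23 kPa

Boussinesq vertical stress below a point load on an elastic half-space:
Δσ_z = 3P/(2πz²) · [1 + (r/z)²]^(−5/2)
r/z = 0/2.6 = 0; [1+(r/z)²]^(−5/2) = 1.
Δσ_z = 3×326/(2π×2.6²) × 1 = 23.026 × 1 = 23.03 kPa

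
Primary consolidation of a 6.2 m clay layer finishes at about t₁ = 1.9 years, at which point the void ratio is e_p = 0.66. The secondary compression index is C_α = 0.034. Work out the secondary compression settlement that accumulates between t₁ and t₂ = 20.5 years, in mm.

Secondary compression: S_s = C_α·H/(1+e_p)·log₁₀(t₂/t₁)
S_s = 0.034×6.2/(1+0.66)×log₁₀(20.5/1.9)
    = 0.127 × 1.033 = 0.1312 m

S_s ≈ 131 mm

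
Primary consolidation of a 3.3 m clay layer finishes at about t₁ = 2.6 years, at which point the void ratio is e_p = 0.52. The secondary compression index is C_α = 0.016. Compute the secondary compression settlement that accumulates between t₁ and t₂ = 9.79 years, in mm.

S_s ≈ 20 mm

Secondary compression: S_s = C_α·H/(1+e_p)·log₁₀(t₂/t₁)
S_s = 0.016×3.3/(1+0.52)×log₁₀(9.79/2.6)
    = 0.03474 × 0.5758 = 0.02 m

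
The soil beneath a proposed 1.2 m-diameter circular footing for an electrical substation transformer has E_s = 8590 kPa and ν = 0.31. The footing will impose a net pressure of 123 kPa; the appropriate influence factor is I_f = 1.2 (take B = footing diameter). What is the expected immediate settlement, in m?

Immediate (elastic) settlement: S_e = q·B·(1−ν²)/E_s · I_f.
S_e = 123 × 1.2 × (1 − 0.31²) / 8590 × 1.2
    = 123 × 1.2 × 0.9039 / 8590 × 1.2
    = 0.01864 m

S_e ≈ 0.0186 m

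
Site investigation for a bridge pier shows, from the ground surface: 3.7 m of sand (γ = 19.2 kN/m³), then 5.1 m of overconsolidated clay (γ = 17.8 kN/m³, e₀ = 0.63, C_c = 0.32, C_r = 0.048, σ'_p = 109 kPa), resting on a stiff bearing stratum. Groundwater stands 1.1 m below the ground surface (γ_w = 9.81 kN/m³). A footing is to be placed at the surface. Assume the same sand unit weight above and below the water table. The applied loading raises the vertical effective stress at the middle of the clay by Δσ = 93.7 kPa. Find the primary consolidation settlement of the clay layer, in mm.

Mid-depth of clay below the ground surface: z = 3.7 + 5.1/2 = 6.25 m.
Total vertical stress at mid-clay: σ_v = 19.2×3.7 + 17.8×2.55 = 116.43 kPa.
Pore pressure: u = 9.81×(6.25 − 1.1) = 50.522 kPa.
Initial effective stress: σ'_0 = σ_v − u = 116.43 − 50.522 = 65.908 kPa.
Final effective stress: σ'_f = 65.908 + 93.7 = 159.61 kPa.
σ'_f = 159.61 > σ'_p = 109 kPa, so the stress path crosses the preconsolidation pressure — recompression up to σ'_p, then virgin compression beyond:
S_c = H/(1+e₀)·[C_r·log₁₀(σ'_p/σ'_0) + C_c·log₁₀(σ'_f/σ'_p)]
    = 5.1/1.63 × [0.048×log₁₀(109/65.908) + 0.32×log₁₀(159.61/109)]
    = 3.1288 × [0.010487 + 0.053003] = 0.1986 m

S_c ≈ 199 mm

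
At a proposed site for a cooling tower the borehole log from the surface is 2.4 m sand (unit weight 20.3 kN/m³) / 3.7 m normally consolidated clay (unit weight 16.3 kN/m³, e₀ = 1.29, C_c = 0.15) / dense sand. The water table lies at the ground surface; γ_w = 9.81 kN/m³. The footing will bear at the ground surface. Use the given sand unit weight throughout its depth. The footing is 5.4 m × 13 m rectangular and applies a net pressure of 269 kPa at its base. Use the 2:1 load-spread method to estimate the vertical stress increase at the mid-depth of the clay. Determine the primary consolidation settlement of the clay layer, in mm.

S_c ≈ 147 mm

Mid-depth of clay below the ground surface: z = 2.4 + 3.7/2 = 4.25 m.
Total vertical stress at mid-clay: σ_v = 20.3×2.4 + 16.3×1.85 = 78.875 kPa.
Pore pressure: u = 9.81×(4.25 − 0) = 41.693 kPa.
Initial effective stress: σ'_0 = σ_v − u = 78.875 − 41.693 = 37.182 kPa.
Stress increase at mid-clay by the 2:1 spreading method:
Δσ = qBL/((B+z)(L+z)) = 269×5.4×13/((5.4+4.25)(13+4.25)) = 113.44 kPa
Final effective stress: σ'_f = σ'_0 + Δσ = 37.182 + 113.44 = 150.62 kPa.
Normally consolidated clay, so the full stress increment lies on the virgin compression line:
S_c = C_c·H/(1+e₀)·log₁₀(σ'_f/σ'_0) = 0.15×3.7/(1+1.29)×log₁₀(150.62/37.182)
    = 0.24236 × 0.60755 = 0.1472 m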